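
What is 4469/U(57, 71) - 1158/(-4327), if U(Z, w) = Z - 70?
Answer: -19322309/56251 ≈ -343.50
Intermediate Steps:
U(Z, w) = -70 + Z
4469/U(57, 71) - 1158/(-4327) = 4469/(-70 + 57) - 1158/(-4327) = 4469/(-13) - 1158*(-1/4327) = 4469*(-1/13) + 1158/4327 = -4469/13 + 1158/4327 = -19322309/56251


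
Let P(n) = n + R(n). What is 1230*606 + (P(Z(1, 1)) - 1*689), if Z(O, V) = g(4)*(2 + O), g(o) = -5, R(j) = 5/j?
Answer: 2234027/3 ≈ 7.4468e+5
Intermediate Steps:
Z(O, V) = -10 - 5*O (Z(O, V) = -5*(2 + O) = -10 - 5*O)
P(n) = n + 5/n
1230*606 + (P(Z(1, 1)) - 1*689) = 1230*606 + (((-10 - 5*1) + 5/(-10 - 5*1)) - 1*689) = 745380 + (((-10 - 5) + 5/(-10 - 5)) - 689) = 745380 + ((-15 + 5/(-15)) - 689) = 745380 + ((-15 + 5*(-1/15)) - 689) = 745380 + ((-15 - ⅓) - 689) = 745380 + (-46/3 - 689) = 745380 - 2113/3 = 2234027/3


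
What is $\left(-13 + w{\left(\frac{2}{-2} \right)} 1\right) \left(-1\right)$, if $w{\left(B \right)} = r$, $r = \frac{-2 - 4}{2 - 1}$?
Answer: $19$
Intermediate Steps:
$r = -6$ ($r = - \frac{6}{1} = \left(-6\right) 1 = -6$)
$w{\left(B \right)} = -6$
$\left(-13 + w{\left(\frac{2}{-2} \right)} 1\right) \left(-1\right) = \left(-13 - 6\right) \left(-1\right) = \left(-19\right) \left(-1\right) = 19$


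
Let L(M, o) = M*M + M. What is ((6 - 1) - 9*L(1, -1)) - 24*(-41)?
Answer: 971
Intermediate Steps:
L(M, o) = M + M**2 (L(M, o) = M**2 + M = M + M**2)
((6 - 1) - 9*L(1, -1)) - 24*(-41) = ((6 - 1) - 9*(1 + 1)) - 24*(-41) = (5 - 9*2) + 984 = (5 - 18) + 984 = -13 + 984 = 971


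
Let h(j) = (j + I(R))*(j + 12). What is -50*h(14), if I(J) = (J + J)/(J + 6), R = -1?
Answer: -17680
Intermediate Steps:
I(J) = 2*J/(6 + J) (I(J) = (2*J)/(6 + J) = 2*J/(6 + J))
h(j) = (12 + j)*(-2/5 + j) (h(j) = (j + 2*(-1)/(6 - 1))*(j + 12) = (j + 2*(-1)/5)*(12 + j) = (j + 2*(-1)*(1/5))*(12 + j) = (j - 2/5)*(12 + j) = (-2/5 + j)*(12 + j) = (12 + j)*(-2/5 + j))
-50*h(14) = -50*(-24/5 + 14**2 + (58/5)*14) = -50*(-24/5 + 196 + 812/5) = -50*1768/5 = -17680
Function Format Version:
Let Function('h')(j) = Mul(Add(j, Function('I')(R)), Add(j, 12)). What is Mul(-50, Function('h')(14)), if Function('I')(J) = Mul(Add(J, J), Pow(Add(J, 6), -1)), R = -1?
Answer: -17680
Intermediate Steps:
Function('I')(J) = Mul(2, J, Pow(Add(6, J), -1)) (Function('I')(J) = Mul(Mul(2, J), Pow(Add(6, J), -1)) = Mul(2, J, Pow(Add(6, J), -1)))
Function('h')(j) = Mul(Add(12, j), Add(Rational(-2, 5), j)) (Function('h')(j) = Mul(Add(j, Mul(2, -1, Pow(Add(6, -1), -1))), Add(j, 12)) = Mul(Add(j, Mul(2, -1, Pow(5, -1))), Add(12, j)) = Mul(Add(j, Mul(2, -1, Rational(1, 5))), Add(12, j)) = Mul(Add(j, Rational(-2, 5)), Add(12, j)) = Mul(Add(Rational(-2, 5), j), Add(12, j)) = Mul(Add(12, j), Add(Rational(-2, 5), j)))
Mul(-50, Function('h')(14)) = Mul(-50, Add(Rational(-24, 5), Pow(14, 2), Mul(Rational(58, 5), 14))) = Mul(-50, Add(Rational(-24, 5), 196, Rational(812, 5))) = Mul(-50, Rational(1768, 5)) = -17680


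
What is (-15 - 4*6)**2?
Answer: 1521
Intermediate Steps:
(-15 - 4*6)**2 = (-15 - 24)**2 = (-39)**2 = 1521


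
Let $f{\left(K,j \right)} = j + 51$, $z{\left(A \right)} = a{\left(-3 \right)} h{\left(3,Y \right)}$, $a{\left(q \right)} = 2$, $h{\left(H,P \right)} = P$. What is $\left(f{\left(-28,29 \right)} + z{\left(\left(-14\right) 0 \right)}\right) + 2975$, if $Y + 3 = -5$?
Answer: $3039$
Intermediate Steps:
$Y = -8$ ($Y = -3 - 5 = -8$)
$z{\left(A \right)} = -16$ ($z{\left(A \right)} = 2 \left(-8\right) = -16$)
$f{\left(K,j \right)} = 51 + j$
$\left(f{\left(-28,29 \right)} + z{\left(\left(-14\right) 0 \right)}\right) + 2975 = \left(\left(51 + 29\right) - 16\right) + 2975 = \left(80 - 16\right) + 2975 = 64 + 2975 = 3039$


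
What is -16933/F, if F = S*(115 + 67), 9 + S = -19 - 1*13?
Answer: 59/26 ≈ 2.2692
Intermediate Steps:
S = -41 (S = -9 + (-19 - 1*13) = -9 + (-19 - 13) = -9 - 32 = -41)
F = -7462 (F = -41*(115 + 67) = -41*182 = -7462)
-16933/F = -16933/(-7462) = -16933*(-1/7462) = 59/26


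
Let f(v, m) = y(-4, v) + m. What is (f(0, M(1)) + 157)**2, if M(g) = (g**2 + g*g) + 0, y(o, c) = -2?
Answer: 24649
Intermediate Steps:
M(g) = 2*g**2 (M(g) = (g**2 + g**2) + 0 = 2*g**2 + 0 = 2*g**2)
f(v, m) = -2 + m
(f(0, M(1)) + 157)**2 = ((-2 + 2*1**2) + 157)**2 = ((-2 + 2*1) + 157)**2 = ((-2 + 2) + 157)**2 = (0 + 157)**2 = 157**2 = 24649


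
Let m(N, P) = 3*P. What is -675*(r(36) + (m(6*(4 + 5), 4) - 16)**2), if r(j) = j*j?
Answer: -885600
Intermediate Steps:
r(j) = j**2
-675*(r(36) + (m(6*(4 + 5), 4) - 16)**2) = -675*(36**2 + (3*4 - 16)**2) = -675*(1296 + (12 - 16)**2) = -675*(1296 + (-4)**2) = -675*(1296 + 16) = -675*1312 = -885600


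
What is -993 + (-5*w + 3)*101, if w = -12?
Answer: 5370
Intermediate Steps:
-993 + (-5*w + 3)*101 = -993 + (-5*(-12) + 3)*101 = -993 + (60 + 3)*101 = -993 + 63*101 = -993 + 6363 = 5370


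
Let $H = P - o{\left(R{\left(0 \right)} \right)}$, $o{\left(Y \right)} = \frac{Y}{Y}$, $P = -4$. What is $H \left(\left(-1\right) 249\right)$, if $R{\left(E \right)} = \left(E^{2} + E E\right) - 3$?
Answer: $1245$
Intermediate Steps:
$R{\left(E \right)} = -3 + 2 E^{2}$ ($R{\left(E \right)} = \left(E^{2} + E^{2}\right) - 3 = 2 E^{2} - 3 = -3 + 2 E^{2}$)
$o{\left(Y \right)} = 1$
$H = -5$ ($H = -4 - 1 = -5$)
$H \left(\left(-1\right) 249\right) = - 5 \left(\left(-1\right) 249\right) = \left(-5\right) \left(-249\right) = 1245$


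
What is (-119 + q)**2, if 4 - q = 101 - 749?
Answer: 284089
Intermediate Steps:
q = 652 (q = 4 - (101 - 749) = 4 - 1*(-648) = 4 + 648 = 652)
(-119 + q)**2 = (-119 + 652)**2 = 533**2 = 284089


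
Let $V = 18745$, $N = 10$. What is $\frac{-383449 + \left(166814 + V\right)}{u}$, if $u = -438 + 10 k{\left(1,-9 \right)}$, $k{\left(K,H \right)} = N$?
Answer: $\frac{98945}{169} \approx 585.47$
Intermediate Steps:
$k{\left(K,H \right)} = 10$
$u = -338$ ($u = -438 + 10 \cdot 10 = -438 + 100 = -338$)
$\frac{-383449 + \left(166814 + V\right)}{u} = \frac{-383449 + \left(166814 + 18745\right)}{-338} = \left(-383449 + 185559\right) \left(- \frac{1}{338}\right) = \left(-197890\right) \left(- \frac{1}{338}\right) = \frac{98945}{169}$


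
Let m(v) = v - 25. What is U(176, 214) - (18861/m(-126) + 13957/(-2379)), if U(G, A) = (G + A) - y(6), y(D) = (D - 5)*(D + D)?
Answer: 182766388/359229 ≈ 508.77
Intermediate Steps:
y(D) = 2*D*(-5 + D) (y(D) = (-5 + D)*(2*D) = 2*D*(-5 + D))
m(v) = -25 + v
U(G, A) = -12 + A + G (U(G, A) = (G + A) - 2*6*(-5 + 6) = (A + G) - 2*6 = (A + G) - 1*12 = (A + G) - 12 = -12 + A + G)
U(176, 214) - (18861/m(-126) + 13957/(-2379)) = (-12 + 214 + 176) - (18861/(-25 - 126) + 13957/(-2379)) = 378 - (18861/(-151) + 13957*(-1/2379)) = 378 - (18861*(-1/151) - 13957/2379) = 378 - (-18861/151 - 13957/2379) = 378 - 1*(-46977826/359229) = 378 + 46977826/359229 = 182766388/359229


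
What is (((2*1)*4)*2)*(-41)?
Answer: -656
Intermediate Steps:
(((2*1)*4)*2)*(-41) = ((2*4)*2)*(-41) = (8*2)*(-41) = 16*(-41) = -656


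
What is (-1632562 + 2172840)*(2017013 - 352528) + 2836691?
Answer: 899287463521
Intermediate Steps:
(-1632562 + 2172840)*(2017013 - 352528) + 2836691 = 540278*1664485 + 2836691 = 899284626830 + 2836691 = 899287463521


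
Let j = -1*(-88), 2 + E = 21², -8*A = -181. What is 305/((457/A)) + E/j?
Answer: 403939/20108 ≈ 20.088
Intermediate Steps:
A = 181/8 (A = -⅛*(-181) = 181/8 ≈ 22.625)
E = 439 (E = -2 + 21² = -2 + 441 = 439)
j = 88
305/((457/A)) + E/j = 305/((457/(181/8))) + 439/88 = 305/((457*(8/181))) + 439*(1/88) = 305/(3656/181) + 439/88 = 305*(181/3656) + 439/88 = 55205/3656 + 439/88 = 403939/20108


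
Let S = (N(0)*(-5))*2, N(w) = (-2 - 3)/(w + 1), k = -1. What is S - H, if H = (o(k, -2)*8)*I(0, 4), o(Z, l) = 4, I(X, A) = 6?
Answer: -142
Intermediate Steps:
N(w) = -5/(1 + w)
H = 192 (H = (4*8)*6 = 32*6 = 192)
S = 50 (S = (-5/(1 + 0)*(-5))*2 = (-5/1*(-5))*2 = (-5*1*(-5))*2 = -5*(-5)*2 = 25*2 = 50)
S - H = 50 - 1*192 = 50 - 192 = -142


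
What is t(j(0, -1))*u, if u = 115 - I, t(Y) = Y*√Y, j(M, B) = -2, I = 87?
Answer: -56*I*√2 ≈ -79.196*I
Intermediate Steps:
t(Y) = Y^(3/2)
u = 28 (u = 115 - 1*87 = 115 - 87 = 28)
t(j(0, -1))*u = (-2)^(3/2)*28 = -2*I*√2*28 = -56*I*√2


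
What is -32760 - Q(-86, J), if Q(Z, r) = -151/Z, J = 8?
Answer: -2817511/86 ≈ -32762.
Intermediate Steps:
-32760 - Q(-86, J) = -32760 - (-151)/(-86) = -32760 - (-151)*(-1)/86 = -32760 - 1*151/86 = -32760 - 151/86 = -2817511/86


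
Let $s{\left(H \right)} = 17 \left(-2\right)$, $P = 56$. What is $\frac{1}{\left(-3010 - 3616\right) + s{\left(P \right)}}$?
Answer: $- \frac{1}{6660} \approx -0.00015015$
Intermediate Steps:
$s{\left(H \right)} = -34$
$\frac{1}{\left(-3010 - 3616\right) + s{\left(P \right)}} = \frac{1}{\left(-3010 - 3616\right) - 34} = \frac{1}{-6626 - 34} = \frac{1}{-6660} = - \frac{1}{6660}$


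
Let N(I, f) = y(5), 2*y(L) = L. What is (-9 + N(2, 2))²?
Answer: 169/4 ≈ 42.250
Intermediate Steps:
y(L) = L/2
N(I, f) = 5/2 (N(I, f) = (½)*5 = 5/2)
(-9 + N(2, 2))² = (-9 + 5/2)² = (-13/2)² = 169/4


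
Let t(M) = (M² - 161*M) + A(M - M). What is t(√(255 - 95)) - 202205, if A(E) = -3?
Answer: -202048 - 644*√10 ≈ -2.0408e+5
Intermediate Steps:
t(M) = -3 + M² - 161*M (t(M) = (M² - 161*M) - 3 = -3 + M² - 161*M)
t(√(255 - 95)) - 202205 = (-3 + (√(255 - 95))² - 161*√(255 - 95)) - 202205 = (-3 + (√160)² - 644*√10) - 202205 = (-3 + (4*√10)² - 644*√10) - 202205 = (-3 + 160 - 644*√10) - 202205 = (157 - 644*√10) - 202205 = -202048 - 644*√10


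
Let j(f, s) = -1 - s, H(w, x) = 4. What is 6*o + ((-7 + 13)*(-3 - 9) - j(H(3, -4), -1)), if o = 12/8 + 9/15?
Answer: -297/5 ≈ -59.400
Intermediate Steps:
o = 21/10 (o = 12*(1/8) + 9*(1/15) = 3/2 + 3/5 = 21/10 ≈ 2.1000)
6*o + ((-7 + 13)*(-3 - 9) - j(H(3, -4), -1)) = 6*(21/10) + ((-7 + 13)*(-3 - 9) - (-1 - 1*(-1))) = 63/5 + (6*(-12) - (-1 + 1)) = 63/5 + (-72 - 1*0) = 63/5 + (-72 + 0) = 63/5 - 72 = -297/5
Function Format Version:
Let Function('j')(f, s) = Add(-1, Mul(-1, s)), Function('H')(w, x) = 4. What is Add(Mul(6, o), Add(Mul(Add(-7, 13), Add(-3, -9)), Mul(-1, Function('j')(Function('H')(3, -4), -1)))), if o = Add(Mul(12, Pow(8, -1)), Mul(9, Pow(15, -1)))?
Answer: Rational(-297, 5) ≈ -59.400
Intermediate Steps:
o = Rational(21, 10) (o = Add(Mul(12, Rational(1, 8)), Mul(9, Rational(1, 15))) = Add(Rational(3, 2), Rational(3, 5)) = Rational(21, 10) ≈ 2.1000)
Add(Mul(6, o), Add(Mul(Add(-7, 13), Add(-3, -9)), Mul(-1, Function('j')(Function('H')(3, -4), -1)))) = Add(Mul(6, Rational(21, 10)), Add(Mul(Add(-7, 13), Add(-3, -9)), Mul(-1, Add(-1, Mul(-1, -1))))) = Add(Rational(63, 5), Add(Mul(6, -12), Mul(-1, Add(-1, 1)))) = Add(Rational(63, 5), Add(-72, Mul(-1, 0))) = Add(Rational(63, 5), Add(-72, 0)) = Add(Rational(63, 5), -72) = Rational(-297, 5)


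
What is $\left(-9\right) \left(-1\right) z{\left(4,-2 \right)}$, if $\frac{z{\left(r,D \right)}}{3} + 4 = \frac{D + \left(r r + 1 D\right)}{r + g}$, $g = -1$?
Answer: $0$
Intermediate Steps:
$z{\left(r,D \right)} = -12 + \frac{3 \left(r^{2} + 2 D\right)}{-1 + r}$ ($z{\left(r,D \right)} = -12 + 3 \frac{D + \left(r r + 1 D\right)}{r - 1} = -12 + 3 \frac{D + \left(r^{2} + D\right)}{-1 + r} = -12 + 3 \frac{D + \left(D + r^{2}\right)}{-1 + r} = -12 + 3 \frac{r^{2} + 2 D}{-1 + r} = -12 + \frac{3 \left(r^{2} + 2 D\right)}{-1 + r}$)
$\left(-9\right) \left(-1\right) z{\left(4,-2 \right)} = \left(-9\right) \left(-1\right) \frac{3 \left(4 + 4^{2} - 16 + 2 \left(-2\right)\right)}{-1 + 4} = 9 \frac{3 \left(4 + 16 - 16 - 4\right)}{3} = 9 \cdot 3 \cdot \frac{1}{3} \cdot 0 = 9 \cdot 0 = 0$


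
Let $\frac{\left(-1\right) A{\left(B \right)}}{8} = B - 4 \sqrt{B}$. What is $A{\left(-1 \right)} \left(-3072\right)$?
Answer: $-24576 - 98304 i \approx -24576.0 - 98304.0 i$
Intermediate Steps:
$A{\left(B \right)} = - 8 B + 32 \sqrt{B}$ ($A{\left(B \right)} = - 8 \left(B - 4 \sqrt{B}\right) = - 8 B + 32 \sqrt{B}$)
$A{\left(-1 \right)} \left(-3072\right) = \left(\left(-8\right) \left(-1\right) + 32 \sqrt{-1}\right) \left(-3072\right) = \left(8 + 32 i\right) \left(-3072\right) = -24576 - 98304 i$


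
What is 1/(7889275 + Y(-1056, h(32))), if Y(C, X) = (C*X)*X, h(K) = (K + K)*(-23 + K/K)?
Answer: -1/2085592709 ≈ -4.7948e-10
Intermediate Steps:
h(K) = -44*K (h(K) = (2*K)*(-23 + 1) = (2*K)*(-22) = -44*K)
Y(C, X) = C*X²
1/(7889275 + Y(-1056, h(32))) = 1/(7889275 - 1056*(-44*32)²) = 1/(7889275 - 1056*(-1408)²) = 1/(7889275 - 1056*1982464) = 1/(7889275 - 2093481984) = 1/(-2085592709) = -1/2085592709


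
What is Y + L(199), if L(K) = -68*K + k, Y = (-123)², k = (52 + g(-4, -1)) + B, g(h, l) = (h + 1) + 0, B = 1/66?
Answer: 108637/66 ≈ 1646.0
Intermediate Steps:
B = 1/66 ≈ 0.015152
g(h, l) = 1 + h (g(h, l) = (1 + h) + 0 = 1 + h)
k = 3235/66 (k = (52 + (1 - 4)) + 1/66 = (52 - 3) + 1/66 = 49 + 1/66 = 3235/66 ≈ 49.015)
Y = 15129
L(K) = 3235/66 - 68*K (L(K) = -68*K + 3235/66 = 3235/66 - 68*K)
Y + L(199) = 15129 + (3235/66 - 68*199) = 15129 + (3235/66 - 13532) = 15129 - 889877/66 = 108637/66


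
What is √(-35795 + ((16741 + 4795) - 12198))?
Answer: I*√26457 ≈ 162.66*I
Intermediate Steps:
√(-35795 + ((16741 + 4795) - 12198)) = √(-35795 + (21536 - 12198)) = √(-35795 + 9338) = √(-26457) = I*√26457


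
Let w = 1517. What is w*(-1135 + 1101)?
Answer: -51578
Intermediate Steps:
w*(-1135 + 1101) = 1517*(-1135 + 1101) = 1517*(-34) = -51578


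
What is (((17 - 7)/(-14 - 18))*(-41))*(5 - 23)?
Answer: -1845/8 ≈ -230.63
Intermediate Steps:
(((17 - 7)/(-14 - 18))*(-41))*(5 - 23) = ((10/(-32))*(-41))*(-18) = ((10*(-1/32))*(-41))*(-18) = -5/16*(-41)*(-18) = (205/16)*(-18) = -1845/8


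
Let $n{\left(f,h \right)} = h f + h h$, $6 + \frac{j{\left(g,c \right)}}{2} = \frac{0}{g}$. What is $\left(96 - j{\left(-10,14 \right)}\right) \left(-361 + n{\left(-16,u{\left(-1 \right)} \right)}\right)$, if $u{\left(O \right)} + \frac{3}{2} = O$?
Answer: $-33993$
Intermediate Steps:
$u{\left(O \right)} = - \frac{3}{2} + O$
$j{\left(g,c \right)} = -12$ ($j{\left(g,c \right)} = -12 + 2 \frac{0}{g} = -12 + 2 \cdot 0 = -12 + 0 = -12$)
$n{\left(f,h \right)} = h^{2} + f h$ ($n{\left(f,h \right)} = f h + h^{2} = h^{2} + f h$)
$\left(96 - j{\left(-10,14 \right)}\right) \left(-361 + n{\left(-16,u{\left(-1 \right)} \right)}\right) = \left(96 - -12\right) \left(-361 + \left(- \frac{3}{2} - 1\right) \left(-16 - \frac{5}{2}\right)\right) = \left(96 + 12\right) \left(-361 - \frac{5 \left(-16 - \frac{5}{2}\right)}{2}\right) = 108 \left(-361 - - \frac{185}{4}\right) = 108 \left(-361 + \frac{185}{4}\right) = 108 \left(- \frac{1259}{4}\right) = -33993$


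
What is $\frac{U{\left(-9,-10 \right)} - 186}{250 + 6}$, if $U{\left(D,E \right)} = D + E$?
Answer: $- \frac{205}{256} \approx -0.80078$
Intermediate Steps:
$\frac{U{\left(-9,-10 \right)} - 186}{250 + 6} = \frac{\left(-9 - 10\right) - 186}{250 + 6} = \frac{-19 - 186}{256} = \left(-205\right) \frac{1}{256} = - \frac{205}{256}$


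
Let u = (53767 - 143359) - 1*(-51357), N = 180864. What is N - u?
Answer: 219099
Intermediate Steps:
u = -38235 (u = -89592 + 51357 = -38235)
N - u = 180864 - 1*(-38235) = 180864 + 38235 = 219099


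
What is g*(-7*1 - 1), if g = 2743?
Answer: -21944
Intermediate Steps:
g*(-7*1 - 1) = 2743*(-7*1 - 1) = 2743*(-7 - 1) = 2743*(-8) = -21944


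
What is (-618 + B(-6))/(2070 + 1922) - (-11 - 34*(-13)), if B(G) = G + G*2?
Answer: -430297/998 ≈ -431.16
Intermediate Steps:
B(G) = 3*G (B(G) = G + 2*G = 3*G)
(-618 + B(-6))/(2070 + 1922) - (-11 - 34*(-13)) = (-618 + 3*(-6))/(2070 + 1922) - (-11 - 34*(-13)) = (-618 - 18)/3992 - (-11 + 442) = -636*1/3992 - 1*431 = -159/998 - 431 = -430297/998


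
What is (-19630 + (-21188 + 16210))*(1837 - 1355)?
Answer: -11861056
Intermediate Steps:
(-19630 + (-21188 + 16210))*(1837 - 1355) = (-19630 - 4978)*482 = -24608*482 = -11861056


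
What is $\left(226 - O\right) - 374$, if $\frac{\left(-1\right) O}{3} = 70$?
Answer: $62$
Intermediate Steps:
$O = -210$ ($O = \left(-3\right) 70 = -210$)
$\left(226 - O\right) - 374 = \left(226 - -210\right) - 374 = \left(226 + 210\right) - 374 = 436 - 374 = 62$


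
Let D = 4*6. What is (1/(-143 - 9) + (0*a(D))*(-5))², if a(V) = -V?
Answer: 1/23104 ≈ 4.3283e-5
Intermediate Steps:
D = 24
(1/(-143 - 9) + (0*a(D))*(-5))² = (1/(-143 - 9) + (0*(-1*24))*(-5))² = (1/(-152) + (0*(-24))*(-5))² = (-1/152 + 0*(-5))² = (-1/152 + 0)² = (-1/152)² = 1/23104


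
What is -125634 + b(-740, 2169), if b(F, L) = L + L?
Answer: -121296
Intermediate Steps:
b(F, L) = 2*L
-125634 + b(-740, 2169) = -125634 + 2*2169 = -125634 + 4338 = -121296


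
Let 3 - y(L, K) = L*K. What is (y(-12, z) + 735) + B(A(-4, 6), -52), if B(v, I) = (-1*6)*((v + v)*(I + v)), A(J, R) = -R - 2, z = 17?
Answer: -4818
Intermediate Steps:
A(J, R) = -2 - R
B(v, I) = -12*v*(I + v) (B(v, I) = -6*2*v*(I + v) = -12*v*(I + v))
y(L, K) = 3 - K*L (y(L, K) = 3 - L*K = 3 - K*L)
(y(-12, z) + 735) + B(A(-4, 6), -52) = ((3 - 1*17*(-12)) + 735) - 12*(-2 - 1*6)*(-52 + (-2 - 1*6)) = ((3 + 204) + 735) - 12*(-2 - 6)*(-52 + (-2 - 6)) = (207 + 735) - 12*(-8)*(-52 - 8) = 942 - 12*(-8)*(-60) = 942 - 5760 = -4818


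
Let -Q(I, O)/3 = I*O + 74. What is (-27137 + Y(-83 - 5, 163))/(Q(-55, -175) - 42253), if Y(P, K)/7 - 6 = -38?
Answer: 27361/71350 ≈ 0.38348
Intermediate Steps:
Y(P, K) = -224 (Y(P, K) = 42 + 7*(-38) = 42 - 266 = -224)
Q(I, O) = -222 - 3*I*O (Q(I, O) = -3*(I*O + 74) = -3*(74 + I*O) = -222 - 3*I*O)
(-27137 + Y(-83 - 5, 163))/(Q(-55, -175) - 42253) = (-27137 - 224)/((-222 - 3*(-55)*(-175)) - 42253) = -27361/((-222 - 28875) - 42253) = -27361/(-29097 - 42253) = -27361/(-71350) = -27361*(-1/71350) = 27361/71350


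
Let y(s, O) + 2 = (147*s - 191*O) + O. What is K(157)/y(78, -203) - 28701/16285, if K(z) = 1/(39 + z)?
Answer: -281461047179/159701523240 ≈ -1.7624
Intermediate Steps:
y(s, O) = -2 - 190*O + 147*s (y(s, O) = -2 + ((147*s - 191*O) + O) = -2 + ((-191*O + 147*s) + O) = -2 + (-190*O + 147*s) = -2 - 190*O + 147*s)
K(157)/y(78, -203) - 28701/16285 = 1/((39 + 157)*(-2 - 190*(-203) + 147*78)) - 28701/16285 = 1/(196*(-2 + 38570 + 11466)) - 28701*1/16285 = (1/196)/50034 - 28701/16285 = (1/196)*(1/50034) - 28701/16285 = 1/9806664 - 28701/16285 = -281461047179/159701523240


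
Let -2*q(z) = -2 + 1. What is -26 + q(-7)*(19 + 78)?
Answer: 45/2 ≈ 22.500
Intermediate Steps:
q(z) = ½ (q(z) = -(-2 + 1)/2 = -½*(-1) = ½)
-26 + q(-7)*(19 + 78) = -26 + (19 + 78)/2 = -26 + (½)*97 = -26 + 97/2 = 45/2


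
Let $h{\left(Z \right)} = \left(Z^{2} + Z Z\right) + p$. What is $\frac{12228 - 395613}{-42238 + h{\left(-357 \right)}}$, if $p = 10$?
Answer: $- \frac{25559}{14178} \approx -1.8027$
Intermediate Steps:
$h{\left(Z \right)} = 10 + 2 Z^{2}$ ($h{\left(Z \right)} = \left(Z^{2} + Z Z\right) + 10 = \left(Z^{2} + Z^{2}\right) + 10 = 2 Z^{2} + 10 = 10 + 2 Z^{2}$)
$\frac{12228 - 395613}{-42238 + h{\left(-357 \right)}} = \frac{12228 - 395613}{-42238 + \left(10 + 2 \left(-357\right)^{2}\right)} = - \frac{383385}{-42238 + \left(10 + 2 \cdot 127449\right)} = - \frac{383385}{-42238 + \left(10 + 254898\right)} = - \frac{383385}{-42238 + 254908} = - \frac{383385}{212670} = \left(-383385\right) \frac{1}{212670} = - \frac{25559}{14178}$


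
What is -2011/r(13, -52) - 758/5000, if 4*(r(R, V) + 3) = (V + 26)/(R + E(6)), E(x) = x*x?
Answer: 492578647/767500 ≈ 641.80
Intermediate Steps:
E(x) = x²
r(R, V) = -3 + (26 + V)/(4*(36 + R)) (r(R, V) = -3 + ((V + 26)/(R + 6²))/4 = -3 + ((26 + V)/(R + 36))/4 = -3 + ((26 + V)/(36 + R))/4 = -3 + (26 + V)/(4*(36 + R)))
-2011/r(13, -52) - 758/5000 = -2011*4*(36 + 13)/(-406 - 52 - 12*13) - 758/5000 = -2011*196/(-406 - 52 - 156) - 758*1/5000 = -2011/((¼)*(1/49)*(-614)) - 379/2500 = -2011/(-307/98) - 379/2500 = -2011*(-98/307) - 379/2500 = 197078/307 - 379/2500 = 492578647/767500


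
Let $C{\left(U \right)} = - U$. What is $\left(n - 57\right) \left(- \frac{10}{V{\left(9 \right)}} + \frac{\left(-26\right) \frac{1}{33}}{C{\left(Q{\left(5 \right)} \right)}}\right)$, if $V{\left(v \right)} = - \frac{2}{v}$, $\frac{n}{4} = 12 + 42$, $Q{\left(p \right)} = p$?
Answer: $\frac{394903}{55} \approx 7180.1$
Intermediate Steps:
$n = 216$ ($n = 4 \left(12 + 42\right) = 4 \cdot 54 = 216$)
$\left(n - 57\right) \left(- \frac{10}{V{\left(9 \right)}} + \frac{\left(-26\right) \frac{1}{33}}{C{\left(Q{\left(5 \right)} \right)}}\right) = \left(216 - 57\right) \left(- \frac{10}{\left(-2\right) \frac{1}{9}} + \frac{\left(-26\right) \frac{1}{33}}{\left(-1\right) 5}\right) = 159 \left(- \frac{10}{\left(-2\right) \frac{1}{9}} + \frac{\left(-26\right) \frac{1}{33}}{-5}\right) = 159 \left(- \frac{10}{- \frac{2}{9}} - - \frac{26}{165}\right) = 159 \left(\left(-10\right) \left(- \frac{9}{2}\right) + \frac{26}{165}\right) = 159 \left(45 + \frac{26}{165}\right) = 159 \cdot \frac{7451}{165} = \frac{394903}{55}$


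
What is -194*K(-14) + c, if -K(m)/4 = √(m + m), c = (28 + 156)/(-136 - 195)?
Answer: -184/331 + 1552*I*√7 ≈ -0.55589 + 4106.2*I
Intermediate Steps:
c = -184/331 (c = 184/(-331) = 184*(-1/331) = -184/331 ≈ -0.55589)
K(m) = -4*√2*√m (K(m) = -4*√(m + m) = -4*√2*√m)
-194*K(-14) + c = -(-776)*√2*√(-14) - 184/331 = -(-776)*√2*I*√14 - 184/331 = -(-1552)*I*√7 - 184/331 = 1552*I*√7 - 184/331 = -184/331 + 1552*I*√7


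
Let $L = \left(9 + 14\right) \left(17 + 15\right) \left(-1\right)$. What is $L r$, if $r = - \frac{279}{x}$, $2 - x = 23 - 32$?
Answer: $\frac{205344}{11} \approx 18668.0$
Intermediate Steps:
$x = 11$ ($x = 2 - \left(23 - 32\right) = 2 - -9 = 2 + 9 = 11$)
$L = -736$ ($L = 23 \cdot 32 \left(-1\right) = 736 \left(-1\right) = -736$)
$r = - \frac{279}{11} \approx -25.364$
$L r = \left(-736\right) \left(- \frac{279}{11}\right) = \frac{205344}{11}$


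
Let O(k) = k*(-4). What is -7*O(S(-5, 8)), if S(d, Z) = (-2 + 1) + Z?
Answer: 196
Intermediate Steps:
S(d, Z) = -1 + Z
O(k) = -4*k
-7*O(S(-5, 8)) = -(-28)*(-1 + 8) = -(-28)*7 = -7*(-28) = 196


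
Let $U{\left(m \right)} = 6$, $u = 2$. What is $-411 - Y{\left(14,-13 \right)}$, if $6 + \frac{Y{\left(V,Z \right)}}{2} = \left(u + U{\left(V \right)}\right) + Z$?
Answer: $-389$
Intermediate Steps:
$Y{\left(V,Z \right)} = 4 + 2 Z$ ($Y{\left(V,Z \right)} = -12 + 2 \left(\left(2 + 6\right) + Z\right) = -12 + 2 \left(8 + Z\right) = -12 + \left(16 + 2 Z\right) = 4 + 2 Z$)
$-411 - Y{\left(14,-13 \right)} = -411 - \left(4 + 2 \left(-13\right)\right) = -411 - \left(4 - 26\right) = -411 - -22 = -411 + 22 = -389$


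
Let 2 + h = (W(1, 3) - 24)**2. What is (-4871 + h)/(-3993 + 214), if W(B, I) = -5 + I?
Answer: 4197/3779 ≈ 1.1106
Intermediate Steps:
h = 674 (h = -2 + ((-5 + 3) - 24)**2 = -2 + (-2 - 24)**2 = -2 + (-26)**2 = -2 + 676 = 674)
(-4871 + h)/(-3993 + 214) = (-4871 + 674)/(-3993 + 214) = -4197/(-3779) = -4197*(-1/3779) = 4197/3779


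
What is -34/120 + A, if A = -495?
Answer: -29717/60 ≈ -495.28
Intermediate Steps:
-34/120 + A = -34/120 - 495 = -34*1/120 - 495 = -17/60 - 495 = -29717/60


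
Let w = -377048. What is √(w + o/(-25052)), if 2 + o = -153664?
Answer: I*√59158123674290/12526 ≈ 614.04*I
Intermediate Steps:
o = -153666 (o = -2 - 153664 = -153666)
√(w + o/(-25052)) = √(-377048 - 153666/(-25052)) = √(-377048 - 153666*(-1/25052)) = √(-377048 + 76833/12526) = √(-4722826415/12526) = I*√59158123674290/12526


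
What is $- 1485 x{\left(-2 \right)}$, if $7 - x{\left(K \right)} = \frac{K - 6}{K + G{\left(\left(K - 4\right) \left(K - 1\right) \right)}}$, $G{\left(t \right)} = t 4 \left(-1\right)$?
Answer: $- \frac{378675}{37} \approx -10234.0$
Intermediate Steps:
$G{\left(t \right)} = - 4 t$ ($G{\left(t \right)} = 4 t \left(-1\right) = - 4 t$)
$x{\left(K \right)} = 7 - \frac{-6 + K}{K - 4 \left(-1 + K\right) \left(-4 + K\right)}$ ($x{\left(K \right)} = 7 - \frac{K - 6}{K - 4 \left(K - 4\right) \left(K - 1\right)} = 7 - \frac{-6 + K}{K - 4 \left(-4 + K\right) \left(-1 + K\right)} = 7 - \frac{-6 + K}{K - 4 \left(-1 + K\right) \left(-4 + K\right)}$)
$- 1485 x{\left(-2 \right)} = - 1485 \frac{2 \left(-53 - 14 \left(-2\right)^{2} + 73 \left(-2\right)\right)}{-16 - 4 \left(-2\right)^{2} + 21 \left(-2\right)} = - 1485 \frac{2 \left(-53 - 56 - 146\right)}{-16 - 16 - 42} = - 1485 \cdot 2 \frac{1}{-74} \left(-255\right) = - 1485 \cdot 2 \left(- \frac{1}{74}\right) \left(-255\right) = \left(-1485\right) \frac{255}{37} = - \frac{378675}{37}$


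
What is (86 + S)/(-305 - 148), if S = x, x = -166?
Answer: 80/453 ≈ 0.17660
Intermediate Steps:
S = -166
(86 + S)/(-305 - 148) = (86 - 166)/(-305 - 148) = -80/(-453) = -80*(-1/453) = 80/453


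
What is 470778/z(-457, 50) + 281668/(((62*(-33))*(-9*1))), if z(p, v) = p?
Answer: -4270091908/4207599 ≈ -1014.9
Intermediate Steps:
470778/z(-457, 50) + 281668/(((62*(-33))*(-9*1))) = 470778/(-457) + 281668/(((62*(-33))*(-9*1))) = 470778*(-1/457) + 281668/((-2046*(-9))) = -470778/457 + 281668/18414 = -470778/457 + 281668*(1/18414) = -470778/457 + 140834/9207 = -4270091908/4207599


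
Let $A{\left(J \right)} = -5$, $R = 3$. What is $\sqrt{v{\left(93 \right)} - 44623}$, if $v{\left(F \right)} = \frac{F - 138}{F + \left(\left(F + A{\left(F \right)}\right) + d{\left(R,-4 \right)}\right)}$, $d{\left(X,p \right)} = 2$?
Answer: $\frac{i \sqrt{166043098}}{61} \approx 211.24 i$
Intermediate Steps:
$v{\left(F \right)} = \frac{-138 + F}{-3 + 2 F}$ ($v{\left(F \right)} = \frac{F - 138}{F + \left(\left(F - 5\right) + 2\right)} = \frac{-138 + F}{F + \left(\left(-5 + F\right) + 2\right)} = \frac{-138 + F}{F + \left(-3 + F\right)} = \frac{-138 + F}{-3 + 2 F}$)
$\sqrt{v{\left(93 \right)} - 44623} = \sqrt{\frac{-138 + 93}{-3 + 2 \cdot 93} - 44623} = \sqrt{\frac{1}{-3 + 186} \left(-45\right) - 44623} = \sqrt{\frac{1}{183} \left(-45\right) - 44623} = \sqrt{- \frac{15}{61} - 44623} = \sqrt{- \frac{2722018}{61}} = \frac{i \sqrt{166043098}}{61}$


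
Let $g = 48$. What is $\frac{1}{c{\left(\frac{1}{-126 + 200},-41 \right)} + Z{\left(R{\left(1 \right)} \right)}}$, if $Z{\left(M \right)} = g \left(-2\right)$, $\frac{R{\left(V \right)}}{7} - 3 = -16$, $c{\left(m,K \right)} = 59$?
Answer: $- \frac{1}{37} \approx -0.027027$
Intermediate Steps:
$R{\left(V \right)} = -91$ ($R{\left(V \right)} = 21 + 7 \left(-16\right) = 21 - 112 = -91$)
$Z{\left(M \right)} = -96$ ($Z{\left(M \right)} = 48 \left(-2\right) = -96$)
$\frac{1}{c{\left(\frac{1}{-126 + 200},-41 \right)} + Z{\left(R{\left(1 \right)} \right)}} = \frac{1}{59 - 96} = \frac{1}{-37} = - \frac{1}{37}$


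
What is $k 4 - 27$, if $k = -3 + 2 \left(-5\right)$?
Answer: $-79$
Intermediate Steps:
$k = -13$ ($k = -3 - 10 = -13$)
$k 4 - 27 = \left(-13\right) 4 - 27 = -52 - 27 = -79$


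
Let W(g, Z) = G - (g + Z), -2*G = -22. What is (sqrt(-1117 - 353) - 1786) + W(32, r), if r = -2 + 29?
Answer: -1834 + 7*I*sqrt(30) ≈ -1834.0 + 38.341*I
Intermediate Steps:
G = 11 (G = -1/2*(-22) = 11)
r = 27
W(g, Z) = 11 - Z - g (W(g, Z) = 11 - (g + Z) = 11 - (Z + g) = 11 + (-Z - g) = 11 - Z - g)
(sqrt(-1117 - 353) - 1786) + W(32, r) = (sqrt(-1117 - 353) - 1786) + (11 - 1*27 - 1*32) = (sqrt(-1470) - 1786) + (11 - 27 - 32) = (7*I*sqrt(30) - 1786) - 48 = (-1786 + 7*I*sqrt(30)) - 48 = -1834 + 7*I*sqrt(30)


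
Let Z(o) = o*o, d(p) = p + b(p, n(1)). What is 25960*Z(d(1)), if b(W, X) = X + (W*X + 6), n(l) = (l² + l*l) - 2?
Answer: 1272040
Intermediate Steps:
n(l) = -2 + 2*l² (n(l) = (l² + l²) - 2 = 2*l² - 2 = -2 + 2*l²)
b(W, X) = 6 + X + W*X (b(W, X) = X + (6 + W*X) = 6 + X + W*X)
d(p) = 6 + p (d(p) = p + (6 + (-2 + 2*1²) + p*(-2 + 2*1²)) = p + (6 + (-2 + 2*1) + p*(-2 + 2*1)) = p + (6 + (-2 + 2) + p*(-2 + 2)) = p + (6 + 0 + p*0) = p + (6 + 0 + 0) = p + 6 = 6 + p)
Z(o) = o²
25960*Z(d(1)) = 25960*(6 + 1)² = 25960*7² = 25960*49 = 1272040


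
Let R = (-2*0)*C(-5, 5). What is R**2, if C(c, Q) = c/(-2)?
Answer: 0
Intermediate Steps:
C(c, Q) = -c/2 (C(c, Q) = c*(-1/2) = -c/2)
R = 0 (R = (-2*0)*(-1/2*(-5)) = 0*(5/2) = 0)
R**2 = 0**2 = 0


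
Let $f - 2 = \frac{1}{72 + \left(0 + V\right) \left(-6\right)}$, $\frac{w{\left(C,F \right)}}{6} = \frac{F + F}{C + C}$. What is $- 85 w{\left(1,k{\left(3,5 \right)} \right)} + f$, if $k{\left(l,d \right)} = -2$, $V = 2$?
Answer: $\frac{61321}{60} \approx 1022.0$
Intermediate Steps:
$w{\left(C,F \right)} = \frac{6 F}{C}$ ($w{\left(C,F \right)} = 6 \frac{F + F}{C + C} = 6 \frac{2 F}{2 C} = 6 \cdot 2 F \frac{1}{2 C} = 6 \frac{F}{C} = \frac{6 F}{C}$)
$f = \frac{121}{60}$ ($f = 2 + \frac{1}{72 + \left(0 + 2\right) \left(-6\right)} = 2 + \frac{1}{72 + 2 \left(-6\right)} = 2 + \frac{1}{72 - 12} = 2 + \frac{1}{60} = \frac{121}{60} \approx 2.0167$)
$- 85 w{\left(1,k{\left(3,5 \right)} \right)} + f = - 85 \cdot 6 \left(-2\right) 1^{-1} + \frac{121}{60} = - 85 \cdot 6 \left(-2\right) 1 + \frac{121}{60} = \left(-85\right) \left(-12\right) + \frac{121}{60} = 1020 + \frac{121}{60} = \frac{61321}{60}$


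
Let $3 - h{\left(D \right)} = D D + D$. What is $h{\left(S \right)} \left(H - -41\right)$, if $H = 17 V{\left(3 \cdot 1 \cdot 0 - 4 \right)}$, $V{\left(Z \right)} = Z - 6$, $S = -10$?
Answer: $11223$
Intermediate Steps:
$V{\left(Z \right)} = -6 + Z$ ($V{\left(Z \right)} = Z - 6 = -6 + Z$)
$h{\left(D \right)} = 3 - D - D^{2}$ ($h{\left(D \right)} = 3 - \left(D D + D\right) = 3 - \left(D^{2} + D\right) = 3 - \left(D + D^{2}\right) = 3 - D - D^{2}$)
$H = -170$ ($H = 17 \left(-6 - \left(4 - 3 \cdot 1 \cdot 0\right)\right) = 17 \left(-6 + \left(3 \cdot 0 - 4\right)\right) = 17 \left(-6 + \left(0 - 4\right)\right) = 17 \left(-6 - 4\right) = 17 \left(-10\right) = -170$)
$h{\left(S \right)} \left(H - -41\right) = \left(3 - -10 - \left(-10\right)^{2}\right) \left(-170 - -41\right) = \left(3 + 10 - 100\right) \left(-170 + 41\right) = \left(3 + 10 - 100\right) \left(-129\right) = \left(-87\right) \left(-129\right) = 11223$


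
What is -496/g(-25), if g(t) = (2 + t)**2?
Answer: -496/529 ≈ -0.93762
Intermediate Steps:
-496/g(-25) = -496/(2 - 25)**2 = -496/((-23)**2) = -496/529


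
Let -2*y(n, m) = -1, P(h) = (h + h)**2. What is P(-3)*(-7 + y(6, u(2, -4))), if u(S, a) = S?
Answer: -234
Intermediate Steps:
P(h) = 4*h**2 (P(h) = (2*h)**2 = 4*h**2)
y(n, m) = 1/2 (y(n, m) = -1/2*(-1) = 1/2)
P(-3)*(-7 + y(6, u(2, -4))) = (4*(-3)**2)*(-7 + 1/2) = (4*9)*(-13/2) = 36*(-13/2) = -234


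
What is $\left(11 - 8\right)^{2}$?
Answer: $9$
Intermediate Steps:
$\left(11 - 8\right)^{2} = 3^{2} = 9$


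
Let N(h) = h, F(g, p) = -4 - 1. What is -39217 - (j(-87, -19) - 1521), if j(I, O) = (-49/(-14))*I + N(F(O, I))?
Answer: -74773/2 ≈ -37387.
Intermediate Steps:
F(g, p) = -5
j(I, O) = -5 + 7*I/2 (j(I, O) = (-49/(-14))*I - 5 = (-49*(-1/14))*I - 5 = 7*I/2 - 5 = -5 + 7*I/2)
-39217 - (j(-87, -19) - 1521) = -39217 - ((-5 + (7/2)*(-87)) - 1521) = -39217 - ((-5 - 609/2) - 1521) = -39217 - (-619/2 - 1521) = -39217 - 1*(-3661/2) = -39217 + 3661/2 = -74773/2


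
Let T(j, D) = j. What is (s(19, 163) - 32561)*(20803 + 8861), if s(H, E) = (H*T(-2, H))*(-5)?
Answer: -960253344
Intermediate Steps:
s(H, E) = 10*H (s(H, E) = (H*(-2))*(-5) = -2*H*(-5) = 10*H)
(s(19, 163) - 32561)*(20803 + 8861) = (10*19 - 32561)*(20803 + 8861) = (190 - 32561)*29664 = -32371*29664 = -960253344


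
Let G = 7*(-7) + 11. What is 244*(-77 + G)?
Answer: -28060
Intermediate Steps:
G = -38 (G = -49 + 11 = -38)
244*(-77 + G) = 244*(-77 - 38) = 244*(-115) = -28060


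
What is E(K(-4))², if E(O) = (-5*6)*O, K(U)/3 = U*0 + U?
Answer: 129600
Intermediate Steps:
K(U) = 3*U (K(U) = 3*(U*0 + U) = 3*(0 + U) = 3*U)
E(O) = -30*O
E(K(-4))² = (-90*(-4))² = (-30*(-12))² = 360² = 129600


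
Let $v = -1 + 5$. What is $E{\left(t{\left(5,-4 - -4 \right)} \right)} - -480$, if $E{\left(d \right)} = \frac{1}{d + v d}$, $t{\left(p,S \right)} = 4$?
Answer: $\frac{9601}{20} \approx 480.05$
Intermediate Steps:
$v = 4$
$E{\left(d \right)} = \frac{1}{5 d}$ ($E{\left(d \right)} = \frac{1}{d + 4 d} = \frac{1}{5 d}$)
$E{\left(t{\left(5,-4 - -4 \right)} \right)} - -480 = \frac{1}{5 \cdot 4} - -480 = \frac{1}{5} \cdot \frac{1}{4} + 480 = \frac{1}{20} + 480 = \frac{9601}{20}$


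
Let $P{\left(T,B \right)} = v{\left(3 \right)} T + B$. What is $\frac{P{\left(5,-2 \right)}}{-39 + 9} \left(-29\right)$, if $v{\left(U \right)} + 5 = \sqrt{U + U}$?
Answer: $- \frac{261}{10} + \frac{29 \sqrt{6}}{6} \approx -14.261$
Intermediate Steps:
$v{\left(U \right)} = -5 + \sqrt{2} \sqrt{U}$ ($v{\left(U \right)} = -5 + \sqrt{U + U} = -5 + \sqrt{2 U} = -5 + \sqrt{2} \sqrt{U}$)
$P{\left(T,B \right)} = B + T \left(-5 + \sqrt{6}\right)$ ($P{\left(T,B \right)} = \left(-5 + \sqrt{2} \sqrt{3}\right) T + B = \left(-5 + \sqrt{6}\right) T + B = T \left(-5 + \sqrt{6}\right) + B = B + T \left(-5 + \sqrt{6}\right)$)
$\frac{P{\left(5,-2 \right)}}{-39 + 9} \left(-29\right) = \frac{-2 - 5 \left(5 - \sqrt{6}\right)}{-39 + 9} \left(-29\right) = \frac{-2 - \left(25 - 5 \sqrt{6}\right)}{-30} \left(-29\right) = \left(-27 + 5 \sqrt{6}\right) \left(- \frac{1}{30}\right) \left(-29\right) = \left(\frac{9}{10} - \frac{\sqrt{6}}{6}\right) \left(-29\right) = - \frac{261}{10} + \frac{29 \sqrt{6}}{6}$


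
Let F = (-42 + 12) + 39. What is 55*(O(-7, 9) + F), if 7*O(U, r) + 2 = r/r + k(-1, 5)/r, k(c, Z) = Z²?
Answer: 32065/63 ≈ 508.97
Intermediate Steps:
F = 9 (F = -30 + 39 = 9)
O(U, r) = -⅐ + 25/(7*r) (O(U, r) = -2/7 + (r/r + 5²/r)/7 = -2/7 + (1 + 25/r)/7 = -2/7 + (⅐ + 25/(7*r)) = -⅐ + 25/(7*r))
55*(O(-7, 9) + F) = 55*((⅐)*(25 - 1*9)/9 + 9) = 55*((⅐)*(⅑)*(25 - 9) + 9) = 55*((⅐)*(⅑)*16 + 9) = 55*(16/63 + 9) = 55*(583/63) = 32065/63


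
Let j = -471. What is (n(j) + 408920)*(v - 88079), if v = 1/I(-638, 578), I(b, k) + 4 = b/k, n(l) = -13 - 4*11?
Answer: -53118178322482/1475 ≈ -3.6012e+10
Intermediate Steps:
n(l) = -57 (n(l) = -13 - 44 = -57)
I(b, k) = -4 + b/k
v = -289/1475 (v = 1/(-4 - 638/578) = 1/(-4 - 638*1/578) = 1/(-4 - 319/289) = 1/(-1475/289) = -289/1475 ≈ -0.19593)
(n(j) + 408920)*(v - 88079) = (-57 + 408920)*(-289/1475 - 88079) = 408863*(-129916814/1475) = -53118178322482/1475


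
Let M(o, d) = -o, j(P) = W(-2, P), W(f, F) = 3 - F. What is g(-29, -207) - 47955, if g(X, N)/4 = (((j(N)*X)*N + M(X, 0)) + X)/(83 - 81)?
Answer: 2473305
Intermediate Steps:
j(P) = 3 - P
g(X, N) = 2*N*X*(3 - N) (g(X, N) = 4*(((((3 - N)*X)*N - X) + X)/(83 - 81)) = 4*((((X*(3 - N))*N - X) + X)/2) = 4*(((N*X*(3 - N) - X) + X)*(½)) = 4*(((-X + N*X*(3 - N)) + X)*(½)) = 4*((N*X*(3 - N))*(½)) = 4*(N*X*(3 - N)/2) = 2*N*X*(3 - N))
g(-29, -207) - 47955 = 2*(-207)*(-29)*(3 - 1*(-207)) - 47955 = 2*(-207)*(-29)*(3 + 207) - 47955 = 2*(-207)*(-29)*210 - 47955 = 2521260 - 47955 = 2473305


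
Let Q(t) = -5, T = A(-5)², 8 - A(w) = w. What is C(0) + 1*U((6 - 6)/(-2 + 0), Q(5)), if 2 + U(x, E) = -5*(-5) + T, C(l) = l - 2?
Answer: 190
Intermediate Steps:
A(w) = 8 - w
T = 169 (T = (8 - 1*(-5))² = (8 + 5)² = 13² = 169)
C(l) = -2 + l
U(x, E) = 192 (U(x, E) = -2 + (-5*(-5) + 169) = -2 + (25 + 169) = -2 + 194 = 192)
C(0) + 1*U((6 - 6)/(-2 + 0), Q(5)) = (-2 + 0) + 1*192 = -2 + 192 = 190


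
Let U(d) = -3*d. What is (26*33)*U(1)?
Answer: -2574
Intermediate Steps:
(26*33)*U(1) = (26*33)*(-3*1) = 858*(-3) = -2574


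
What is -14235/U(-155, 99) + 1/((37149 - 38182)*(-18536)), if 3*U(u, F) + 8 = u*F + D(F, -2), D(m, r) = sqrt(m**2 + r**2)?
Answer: 1046181607330577/376100170591096 + 14235*sqrt(9805)/78568268 ≈ 2.7996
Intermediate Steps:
U(u, F) = -8/3 + sqrt(4 + F**2)/3 + F*u/3 (U(u, F) = -8/3 + (u*F + sqrt(F**2 + (-2)**2))/3 = -8/3 + (F*u + sqrt(F**2 + 4))/3 = -8/3 + (F*u + sqrt(4 + F**2))/3 = -8/3 + (sqrt(4 + F**2) + F*u)/3 = -8/3 + (sqrt(4 + F**2)/3 + F*u/3) = -8/3 + sqrt(4 + F**2)/3 + F*u/3)
-14235/U(-155, 99) + 1/((37149 - 38182)*(-18536)) = -14235/(-8/3 + sqrt(4 + 99**2)/3 + (1/3)*99*(-155)) + 1/((37149 - 38182)*(-18536)) = -14235/(-8/3 + sqrt(4 + 9801)/3 - 5115) - 1/18536/(-1033) = -14235/(-8/3 + sqrt(9805)/3 - 5115) - 1/1033*(-1/18536) = -14235/(-15353/3 + sqrt(9805)/3) + 1/19147688 = 1/19147688 - 14235/(-15353/3 + sqrt(9805)/3)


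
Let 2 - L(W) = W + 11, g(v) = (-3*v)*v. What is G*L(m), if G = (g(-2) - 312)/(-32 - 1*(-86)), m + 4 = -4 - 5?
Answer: -24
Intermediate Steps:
g(v) = -3*v²
m = -13 (m = -4 + (-4 - 5) = -4 - 9 = -13)
L(W) = -9 - W (L(W) = 2 - (W + 11) = 2 - (11 + W) = 2 + (-11 - W) = -9 - W)
G = -6 (G = (-3*(-2)² - 312)/(-32 - 1*(-86)) = (-3*4 - 312)/(-32 + 86) = (-12 - 312)/54 = -324*1/54 = -6)
G*L(m) = -6*(-9 - 1*(-13)) = -6*(-9 + 13) = -6*4 = -24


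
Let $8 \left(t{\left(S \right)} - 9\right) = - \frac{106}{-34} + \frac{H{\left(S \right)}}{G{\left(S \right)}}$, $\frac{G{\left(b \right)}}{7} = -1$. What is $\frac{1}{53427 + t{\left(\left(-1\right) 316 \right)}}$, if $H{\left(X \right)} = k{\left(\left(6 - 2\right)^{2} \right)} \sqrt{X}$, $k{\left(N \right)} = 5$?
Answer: $\frac{48429613736}{2587903715185349} + \frac{161840 i \sqrt{79}}{2587903715185349} \approx 1.8714 \cdot 10^{-5} + 5.5584 \cdot 10^{-10} i$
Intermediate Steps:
$G{\left(b \right)} = -7$ ($G{\left(b \right)} = 7 \left(-1\right) = -7$)
$H{\left(X \right)} = 5 \sqrt{X}$
$t{\left(S \right)} = \frac{1277}{136} - \frac{5 \sqrt{S}}{56}$ ($t{\left(S \right)} = 9 + \frac{- \frac{106}{-34} + \frac{5 \sqrt{S}}{-7}}{8} = 9 + \frac{\left(-106\right) \left(- \frac{1}{34}\right) + 5 \sqrt{S} \left(- \frac{1}{7}\right)}{8} = 9 + \frac{\frac{53}{17} - \frac{5 \sqrt{S}}{7}}{8} = 9 - \left(- \frac{53}{136} + \frac{5 \sqrt{S}}{56}\right) = \frac{1277}{136} - \frac{5 \sqrt{S}}{56}$)
$\frac{1}{53427 + t{\left(\left(-1\right) 316 \right)}} = \frac{1}{53427 + \left(\frac{1277}{136} - \frac{5 \sqrt{\left(-1\right) 316}}{56}\right)} = \frac{1}{53427 + \left(\frac{1277}{136} - \frac{5 \sqrt{-316}}{56}\right)} = \frac{1}{53427 + \left(\frac{1277}{136} - \frac{5 \cdot 2 i \sqrt{79}}{56}\right)} = \frac{1}{53427 + \left(\frac{1277}{136} - \frac{5 i \sqrt{79}}{28}\right)} = \frac{1}{\frac{7267349}{136} - \frac{5 i \sqrt{79}}{28}}$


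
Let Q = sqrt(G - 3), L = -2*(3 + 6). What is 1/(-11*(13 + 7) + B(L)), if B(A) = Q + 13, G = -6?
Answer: -23/4762 - I/14286 ≈ -0.0048299 - 6.9999e-5*I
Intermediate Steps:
L = -18 (L = -2*9 = -18)
Q = 3*I (Q = sqrt(-6 - 3) = sqrt(-9) = 3*I ≈ 3.0*I)
B(A) = 13 + 3*I (B(A) = 3*I + 13 = 13 + 3*I)
1/(-11*(13 + 7) + B(L)) = 1/(-11*(13 + 7) + (13 + 3*I)) = 1/(-11*20 + (13 + 3*I)) = 1/(-220 + (13 + 3*I)) = 1/(-207 + 3*I) = (-207 - 3*I)/42858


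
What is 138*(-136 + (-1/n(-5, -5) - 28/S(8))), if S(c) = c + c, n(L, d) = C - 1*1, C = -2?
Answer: -37927/2 ≈ -18964.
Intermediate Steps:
n(L, d) = -3 (n(L, d) = -2 - 1*1 = -2 - 1 = -3)
S(c) = 2*c
138*(-136 + (-1/n(-5, -5) - 28/S(8))) = 138*(-136 + (-1/(-3) - 28/(2*8))) = 138*(-136 + (-1*(-⅓) - 28/16)) = 138*(-136 + (⅓ - 28*1/16)) = 138*(-136 + (⅓ - 7/4)) = 138*(-136 - 17/12) = 138*(-1649/12) = -37927/2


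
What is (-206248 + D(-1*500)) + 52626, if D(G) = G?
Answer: -154122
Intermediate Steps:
(-206248 + D(-1*500)) + 52626 = (-206248 - 1*500) + 52626 = (-206248 - 500) + 52626 = -206748 + 52626 = -154122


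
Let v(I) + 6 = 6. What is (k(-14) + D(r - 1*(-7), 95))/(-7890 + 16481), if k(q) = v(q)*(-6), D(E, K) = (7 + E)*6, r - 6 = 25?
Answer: 270/8591 ≈ 0.031428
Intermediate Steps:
r = 31 (r = 6 + 25 = 31)
v(I) = 0 (v(I) = -6 + 6 = 0)
D(E, K) = 42 + 6*E
k(q) = 0 (k(q) = 0*(-6) = 0)
(k(-14) + D(r - 1*(-7), 95))/(-7890 + 16481) = (0 + (42 + 6*(31 - 1*(-7))))/(-7890 + 16481) = (0 + (42 + 6*(31 + 7)))/8591 = (0 + (42 + 6*38))*(1/8591) = (0 + (42 + 228))*(1/8591) = (0 + 270)*(1/8591) = 270*(1/8591) = 270/8591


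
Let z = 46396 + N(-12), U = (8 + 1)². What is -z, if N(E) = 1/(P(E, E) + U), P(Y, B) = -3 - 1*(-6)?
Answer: -3897265/84 ≈ -46396.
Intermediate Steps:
P(Y, B) = 3 (P(Y, B) = -3 + 6 = 3)
U = 81 (U = 9² = 81)
N(E) = 1/84 (N(E) = 1/(3 + 81) = 1/84)
z = 3897265/84 (z = 46396 + 1/84 = 3897265/84 ≈ 46396.)
-z = -1*3897265/84 = -3897265/84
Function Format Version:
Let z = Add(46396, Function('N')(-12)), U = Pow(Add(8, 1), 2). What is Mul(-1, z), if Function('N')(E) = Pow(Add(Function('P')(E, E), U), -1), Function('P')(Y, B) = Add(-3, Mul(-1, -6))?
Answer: Rational(-3897265, 84) ≈ -46396.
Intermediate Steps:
Function('P')(Y, B) = 3 (Function('P')(Y, B) = Add(-3, 6) = 3)
U = 81 (U = Pow(9, 2) = 81)
Function('N')(E) = Rational(1, 84) (Function('N')(E) = Pow(Add(3, 81), -1) = Pow(84, -1) = Rational(1, 84))
z = Rational(3897265, 84) (z = Add(46396, Rational(1, 84)) = Rational(3897265, 84) ≈ 46396.)
Mul(-1, z) = Mul(-1, Rational(3897265, 84)) = Rational(-3897265, 84)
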